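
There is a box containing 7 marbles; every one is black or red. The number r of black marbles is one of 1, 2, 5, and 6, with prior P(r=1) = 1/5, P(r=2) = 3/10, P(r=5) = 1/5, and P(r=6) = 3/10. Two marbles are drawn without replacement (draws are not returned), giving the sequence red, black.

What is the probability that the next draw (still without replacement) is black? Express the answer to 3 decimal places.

Under each hypothesis, the probability of the observed sequence is: P(data | r = 1) = (6/7)(1/6) = 1/7; P(data | r = 2) = (5/7)(2/6) = 5/21; P(data | r = 5) = (2/7)(5/6) = 5/21; P(data | r = 6) = (1/7)(6/6) = 1/7.
Multiplying each by its prior: 1/5 · 1/7 = 1/35, 3/10 · 5/21 = 1/14, 1/5 · 5/21 = 1/21, 3/10 · 1/7 = 3/70; these sum to 4/21.
The posterior is then P(r = 1 | data) = 3/20, P(r = 2 | data) = 3/8, P(r = 5 | data) = 1/4, P(r = 6 | data) = 9/40.
Averaging over the posterior, P(black next | data) = (0)(3/20) + (1/5)(3/8) + (4/5)(1/4) + (1)(9/40) = 1/2.

0.500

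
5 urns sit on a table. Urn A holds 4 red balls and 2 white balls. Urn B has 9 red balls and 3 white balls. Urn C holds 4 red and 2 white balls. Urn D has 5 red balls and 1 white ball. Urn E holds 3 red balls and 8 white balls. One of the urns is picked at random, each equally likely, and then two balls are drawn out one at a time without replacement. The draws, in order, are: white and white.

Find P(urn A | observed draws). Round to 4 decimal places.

For each hypothesis, P(data | H) works out to: P(data | urn A) = (2/6)(1/5) = 0.066667; P(data | urn B) = (3/12)(2/11) = 0.045455; P(data | urn C) = (2/6)(1/5) = 0.066667; P(data | urn D) = (1/6)(0/5) = 0; P(data | urn E) = (8/11)(7/10) = 0.50909.
Multiplying each by its prior: 1/5 · 0.066667 = 0.013333, 1/5 · 0.045455 = 0.0090909, 1/5 · 0.066667 = 0.013333, 1/5 · 0 = 0, 1/5 · 0.50909 = 0.10182; with total 0.13758.
Therefore the posterior P(urn A | data) = (0.013333) / (0.13758) = 0.096916.

0.0969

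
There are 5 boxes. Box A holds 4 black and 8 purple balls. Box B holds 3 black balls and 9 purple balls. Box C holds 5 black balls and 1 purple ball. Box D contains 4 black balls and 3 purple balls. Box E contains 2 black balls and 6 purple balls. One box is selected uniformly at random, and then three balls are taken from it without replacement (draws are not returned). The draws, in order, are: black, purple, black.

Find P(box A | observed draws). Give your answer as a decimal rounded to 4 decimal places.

Under each hypothesis, the probability of the observed sequence is: P(data | box A) = (4/12)(8/11)(3/10) = 0.072727; P(data | box B) = (3/12)(9/11)(2/10) = 0.040909; P(data | box C) = (5/6)(1/5)(4/4) = 0.16667; P(data | box D) = (4/7)(3/6)(3/5) = 0.17143; P(data | box E) = (2/8)(6/7)(1/6) = 0.035714.
Weighting by the prior gives 1/5 · 0.072727 = 0.014545, 1/5 · 0.040909 = 0.0081818, 1/5 · 0.16667 = 0.033333, 1/5 · 0.17143 = 0.034286, 1/5 · 0.035714 = 0.0071429; with total 0.097489.
Therefore the posterior P(box A | data) = (0.014545) / (0.097489) = 0.1492.

0.1492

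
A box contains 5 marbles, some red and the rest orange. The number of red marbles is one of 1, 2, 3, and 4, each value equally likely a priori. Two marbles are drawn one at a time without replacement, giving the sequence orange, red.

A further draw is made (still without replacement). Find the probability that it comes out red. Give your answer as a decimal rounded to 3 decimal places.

For each hypothesis, P(data | H) works out to: P(data | r = 1) = (4/5)(1/4) = 1/5; P(data | r = 2) = (3/5)(2/4) = 3/10; P(data | r = 3) = (2/5)(3/4) = 3/10; P(data | r = 4) = (1/5)(4/4) = 1/5.
Multiplying each by its prior: 1/4 · 1/5 = 1/20, 1/4 · 3/10 = 3/40, 1/4 · 3/10 = 3/40, 1/4 · 1/5 = 1/20; summing to 1/4.
Normalising, the posterior is P(r = 1 | data) = 1/5, P(r = 2 | data) = 3/10, P(r = 3 | data) = 3/10, P(r = 4 | data) = 1/5.
Averaging over the posterior, P(red next | data) = (0)(1/5) + (1/3)(3/10) + (2/3)(3/10) + (1)(1/5) = 1/2.

0.500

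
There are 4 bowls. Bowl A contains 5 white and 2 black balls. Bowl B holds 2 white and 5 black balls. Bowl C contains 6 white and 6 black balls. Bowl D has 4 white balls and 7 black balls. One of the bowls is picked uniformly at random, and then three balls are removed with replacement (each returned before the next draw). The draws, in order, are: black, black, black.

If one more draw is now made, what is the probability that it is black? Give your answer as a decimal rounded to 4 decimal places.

The likelihood of the observed sequence under each hypothesis: P(data | bowl A) = (2/7)(2/7)(2/7) = 0.023324; P(data | bowl B) = (5/7)(5/7)(5/7) = 0.36443; P(data | bowl C) = (6/12)(6/12)(6/12) = 0.125; P(data | bowl D) = (7/11)(7/11)(7/11) = 0.2577.
Weighting by the prior gives 1/4 · 0.023324 = 0.0058309, 1/4 · 0.36443 = 0.091108, 1/4 · 0.125 = 0.03125, 1/4 · 0.2577 = 0.064425; these sum to 0.19261.
Normalising, the posterior is P(bowl A | data) = 0.030272, P(bowl B | data) = 0.47301, P(bowl C | data) = 0.16224, P(bowl D | data) = 0.33448.
The predictive probability is P(black next | data) = (2/7)(0.030272) + (5/7)(0.47301) + (1/2)(0.16224) + (7/11)(0.33448) = 0.64048.

0.6405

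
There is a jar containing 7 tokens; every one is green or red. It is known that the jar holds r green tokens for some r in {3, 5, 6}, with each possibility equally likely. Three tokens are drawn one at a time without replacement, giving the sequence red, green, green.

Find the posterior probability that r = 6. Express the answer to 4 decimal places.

The likelihood of the observed sequence under each hypothesis: P(data | r = 3) = (4/7)(3/6)(2/5) = 4/35; P(data | r = 5) = (2/7)(5/6)(4/5) = 4/21; P(data | r = 6) = (1/7)(6/6)(5/5) = 1/7.
Weighting by the prior gives 1/3 · 4/35 = 4/105, 1/3 · 4/21 = 4/63, 1/3 · 1/7 = 1/21; summing to 47/315.
So P(r = 6 | data) = (1/21) / (47/315) = 15/47.

0.3191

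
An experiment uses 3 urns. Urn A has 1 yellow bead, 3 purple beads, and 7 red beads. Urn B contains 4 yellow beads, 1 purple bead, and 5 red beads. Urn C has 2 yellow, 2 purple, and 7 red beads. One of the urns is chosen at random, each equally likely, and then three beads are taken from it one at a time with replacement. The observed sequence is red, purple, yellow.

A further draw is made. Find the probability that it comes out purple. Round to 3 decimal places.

0.178

Under each hypothesis, the probability of the observed sequence is: P(data | urn A) = (7/11)(3/11)(1/11) = 0.015778; P(data | urn B) = (5/10)(1/10)(4/10) = 0.02; P(data | urn C) = (7/11)(2/11)(2/11) = 0.021037.
The prior-weighted likelihoods are 1/3 · 0.015778 = 0.0052592, 1/3 · 0.02 = 0.0066667, 1/3 · 0.021037 = 0.0070123; summing to 0.018938.
Normalising, the posterior is P(urn A | data) = 0.2777, P(urn B | data) = 0.35202, P(urn C | data) = 0.37027.
Averaging over the posterior, P(purple next | data) = (3/11)(0.2777) + (1/10)(0.35202) + (2/11)(0.37027) = 0.17826.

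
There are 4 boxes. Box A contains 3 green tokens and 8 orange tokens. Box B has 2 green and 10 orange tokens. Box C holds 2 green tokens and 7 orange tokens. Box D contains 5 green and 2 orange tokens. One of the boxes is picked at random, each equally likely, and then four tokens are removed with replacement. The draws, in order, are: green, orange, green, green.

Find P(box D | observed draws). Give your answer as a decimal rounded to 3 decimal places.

0.793

The likelihood of the observed sequence under each hypothesis: P(data | box A) = (3/11)(8/11)(3/11)(3/11) = 0.014753; P(data | box B) = (2/12)(10/12)(2/12)(2/12) = 0.003858; P(data | box C) = (2/9)(7/9)(2/9)(2/9) = 0.0085353; P(data | box D) = (5/7)(2/7)(5/7)(5/7) = 0.10412.
The prior-weighted likelihoods are 1/4 · 0.014753 = 0.0036883, 1/4 · 0.003858 = 0.00096451, 1/4 · 0.0085353 = 0.0021338, 1/4 · 0.10412 = 0.026031; with total 0.032817.
By Bayes' rule, P(box D | data) = (0.026031) / (0.032817) = 0.7932.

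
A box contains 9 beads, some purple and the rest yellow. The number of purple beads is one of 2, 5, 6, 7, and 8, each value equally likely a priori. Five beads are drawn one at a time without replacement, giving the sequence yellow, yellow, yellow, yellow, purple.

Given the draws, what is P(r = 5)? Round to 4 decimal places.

Under each hypothesis, the probability of the observed sequence is: P(data | r = 2) = (7/9)(6/8)(5/7)(4/6)(2/5) = 1/9; P(data | r = 5) = (4/9)(3/8)(2/7)(1/6)(5/5) = 1/126; P(data | r = 6) = (3/9)(2/8)(1/7)(0/6) = 0; P(data | r = 7) = (2/9)(1/8)(0/7) = 0; P(data | r = 8) = (1/9)(0/8) = 0.
Weighting by the prior gives 1/5 · 1/9 = 1/45, 1/5 · 1/126 = 1/630, 1/5 · 0 = 0, 1/5 · 0 = 0, 1/5 · 0 = 0; these sum to 1/42.
So P(r = 5 | data) = (1/630) / (1/42) = 1/15.

0.0667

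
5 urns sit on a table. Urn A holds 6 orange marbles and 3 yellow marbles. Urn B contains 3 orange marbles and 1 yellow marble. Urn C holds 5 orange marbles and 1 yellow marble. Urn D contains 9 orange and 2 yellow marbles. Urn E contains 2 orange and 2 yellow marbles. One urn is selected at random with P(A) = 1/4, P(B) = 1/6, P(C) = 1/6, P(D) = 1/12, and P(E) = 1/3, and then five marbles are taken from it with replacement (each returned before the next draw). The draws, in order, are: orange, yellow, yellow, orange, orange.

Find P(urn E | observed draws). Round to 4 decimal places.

0.3825

Under each hypothesis, the probability of the observed sequence is: P(data | urn A) = (6/9)(3/9)(3/9)(6/9)(6/9) = 0.032922; P(data | urn B) = (3/4)(1/4)(1/4)(3/4)(3/4) = 0.026367; P(data | urn C) = (5/6)(1/6)(1/6)(5/6)(5/6) = 0.016075; P(data | urn D) = (9/11)(2/11)(2/11)(9/11)(9/11) = 0.018106; P(data | urn E) = (2/4)(2/4)(2/4)(2/4)(2/4) = 0.03125.
The prior-weighted likelihoods are 1/4 · 0.032922 = 0.0082305, 1/6 · 0.026367 = 0.0043945, 1/6 · 0.016075 = 0.0026792, 1/12 · 0.018106 = 0.0015088, 1/3 · 0.03125 = 0.010417; with total 0.02723.
So P(urn E | data) = (0.010417) / (0.02723) = 0.38255.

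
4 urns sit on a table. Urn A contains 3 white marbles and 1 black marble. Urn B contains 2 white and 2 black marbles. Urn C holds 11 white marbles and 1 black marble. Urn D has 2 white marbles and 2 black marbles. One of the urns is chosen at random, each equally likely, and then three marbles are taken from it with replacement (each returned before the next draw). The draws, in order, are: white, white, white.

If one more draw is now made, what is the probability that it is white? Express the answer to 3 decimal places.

0.796

For each hypothesis, P(data | H) works out to: P(data | urn A) = (3/4)(3/4)(3/4) = 0.42188; P(data | urn B) = (2/4)(2/4)(2/4) = 0.125; P(data | urn C) = (11/12)(11/12)(11/12) = 0.77025; P(data | urn D) = (2/4)(2/4)(2/4) = 0.125.
Weighting by the prior gives 1/4 · 0.42188 = 0.10547, 1/4 · 0.125 = 0.03125, 1/4 · 0.77025 = 0.19256, 1/4 · 0.125 = 0.03125; summing to 0.36053.
The posterior is then P(urn A | data) = 0.29254, P(urn B | data) = 0.086677, P(urn C | data) = 0.53411, P(urn D | data) = 0.086677.
The predictive probability is P(white next | data) = (3/4)(0.29254) + (1/2)(0.086677) + (11/12)(0.53411) + (1/2)(0.086677) = 0.79568.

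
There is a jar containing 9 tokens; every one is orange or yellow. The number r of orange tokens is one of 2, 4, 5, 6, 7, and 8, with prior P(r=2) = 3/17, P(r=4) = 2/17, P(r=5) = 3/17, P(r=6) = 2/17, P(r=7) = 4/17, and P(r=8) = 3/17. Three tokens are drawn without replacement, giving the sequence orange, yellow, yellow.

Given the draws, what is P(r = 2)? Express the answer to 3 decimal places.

The likelihood of the observed sequence under each hypothesis: P(data | r = 2) = (2/9)(7/8)(6/7) = 0.16667; P(data | r = 4) = (4/9)(5/8)(4/7) = 0.15873; P(data | r = 5) = (5/9)(4/8)(3/7) = 0.11905; P(data | r = 6) = (6/9)(3/8)(2/7) = 0.071429; P(data | r = 7) = (7/9)(2/8)(1/7) = 0.027778; P(data | r = 8) = (8/9)(1/8)(0/7) = 0.
Multiplying each by its prior: 3/17 · 0.16667 = 0.029412, 2/17 · 0.15873 = 0.018674, 3/17 · 0.11905 = 0.021008, 2/17 · 0.071429 = 0.0084034, 4/17 · 0.027778 = 0.0065359, 3/17 · 0 = 0; summing to 0.084034.
By Bayes' rule, P(r = 2 | data) = (0.029412) / (0.084034) = 0.35.

0.350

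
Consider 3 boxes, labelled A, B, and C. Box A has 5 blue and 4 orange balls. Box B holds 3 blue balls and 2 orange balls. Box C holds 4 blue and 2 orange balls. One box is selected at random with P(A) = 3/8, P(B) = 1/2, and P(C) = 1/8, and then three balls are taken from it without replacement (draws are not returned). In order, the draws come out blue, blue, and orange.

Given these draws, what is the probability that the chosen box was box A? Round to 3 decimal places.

Compute the likelihood of the observed sequence for each case: P(data | box A) = (5/9)(4/8)(4/7) = 10/63; P(data | box B) = (3/5)(2/4)(2/3) = 1/5; P(data | box C) = (4/6)(3/5)(2/4) = 1/5.
Multiplying each by its prior: 3/8 · 10/63 = 5/84, 1/2 · 1/5 = 1/10, 1/8 · 1/5 = 1/40; these sum to 31/168.
Therefore the posterior P(box A | data) = (5/84) / (31/168) = 10/31.

0.323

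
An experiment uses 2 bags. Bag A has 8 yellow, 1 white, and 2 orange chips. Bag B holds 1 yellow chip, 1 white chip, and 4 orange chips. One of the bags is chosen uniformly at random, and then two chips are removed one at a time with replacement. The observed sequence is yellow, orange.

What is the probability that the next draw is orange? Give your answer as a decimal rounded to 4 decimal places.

For each hypothesis, P(data | H) works out to: P(data | bag A) = (8/11)(2/11) = 0.13223; P(data | bag B) = (1/6)(4/6) = 0.11111.
Multiplying each by its prior: 1/2 · 0.13223 = 0.066116, 1/2 · 0.11111 = 0.055556; these sum to 0.12167.
The posterior is then P(bag A | data) = 0.5434, P(bag B | data) = 0.4566.
Averaging over the posterior, P(orange next | data) = (2/11)(0.5434) + (2/3)(0.4566) = 0.4032.

0.4032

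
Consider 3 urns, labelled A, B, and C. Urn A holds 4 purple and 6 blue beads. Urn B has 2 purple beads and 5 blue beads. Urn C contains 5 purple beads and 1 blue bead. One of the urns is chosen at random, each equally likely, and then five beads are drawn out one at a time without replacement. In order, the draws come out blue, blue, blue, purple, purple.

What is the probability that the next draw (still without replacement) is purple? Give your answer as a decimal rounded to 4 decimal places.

0.2000

The likelihood of the observed sequence under each hypothesis: P(data | urn A) = (6/10)(5/9)(4/8)(4/7)(3/6) = 1/21; P(data | urn B) = (5/7)(4/6)(3/5)(2/4)(1/3) = 1/21; P(data | urn C) = (1/6)(0/5) = 0.
The prior-weighted likelihoods are 1/3 · 1/21 = 1/63, 1/3 · 1/21 = 1/63, 1/3 · 0 = 0; with total 2/63.
Dividing through by the total gives posterior P(urn A | data) = 1/2, P(urn B | data) = 1/2, P(urn C | data) = 0.
Averaging over the posterior, P(purple next | data) = (2/5)(1/2) + (0)(1/2) = 1/5.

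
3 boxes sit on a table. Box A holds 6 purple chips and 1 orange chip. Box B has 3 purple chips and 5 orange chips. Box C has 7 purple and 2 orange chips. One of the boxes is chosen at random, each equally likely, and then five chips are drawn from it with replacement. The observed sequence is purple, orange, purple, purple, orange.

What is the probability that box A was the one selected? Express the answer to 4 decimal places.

0.2267

For each hypothesis, P(data | H) works out to: P(data | box A) = (6/7)(1/7)(6/7)(6/7)(1/7) = 0.012852; P(data | box B) = (3/8)(5/8)(3/8)(3/8)(5/8) = 0.020599; P(data | box C) = (7/9)(2/9)(7/9)(7/9)(2/9) = 0.023235.
Weighting by the prior gives 1/3 · 0.012852 = 0.0042839, 1/3 · 0.020599 = 0.0068665, 1/3 · 0.023235 = 0.007745; these sum to 0.018895.
So P(box A | data) = (0.0042839) / (0.018895) = 0.22672.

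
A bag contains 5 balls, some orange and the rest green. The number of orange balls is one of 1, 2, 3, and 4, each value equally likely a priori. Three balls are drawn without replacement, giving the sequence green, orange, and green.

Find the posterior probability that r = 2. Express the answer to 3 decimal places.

0.400

The likelihood of the observed sequence under each hypothesis: P(data | r = 1) = (4/5)(1/4)(3/3) = 1/5; P(data | r = 2) = (3/5)(2/4)(2/3) = 1/5; P(data | r = 3) = (2/5)(3/4)(1/3) = 1/10; P(data | r = 4) = (1/5)(4/4)(0/3) = 0.
Multiplying each by its prior: 1/4 · 1/5 = 1/20, 1/4 · 1/5 = 1/20, 1/4 · 1/10 = 1/40, 1/4 · 0 = 0; these sum to 1/8.
Hence P(r = 2 | data) = (1/20) / (1/8) = 2/5.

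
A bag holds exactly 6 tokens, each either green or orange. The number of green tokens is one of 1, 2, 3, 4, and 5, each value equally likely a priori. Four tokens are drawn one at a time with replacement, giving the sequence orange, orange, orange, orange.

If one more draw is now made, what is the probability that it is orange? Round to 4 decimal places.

Compute the likelihood of the observed sequence for each case: P(data | r = 1) = (5/6)(5/6)(5/6)(5/6) = 0.48225; P(data | r = 2) = (4/6)(4/6)(4/6)(4/6) = 0.19753; P(data | r = 3) = (3/6)(3/6)(3/6)(3/6) = 0.0625; P(data | r = 4) = (2/6)(2/6)(2/6)(2/6) = 0.012346; P(data | r = 5) = (1/6)(1/6)(1/6)(1/6) = 0.0007716.
The prior-weighted likelihoods are 1/5 · 0.48225 = 0.096451, 1/5 · 0.19753 = 0.039506, 1/5 · 0.0625 = 0.0125, 1/5 · 0.012346 = 0.0024691, 1/5 · 0.0007716 = 0.00015432; with total 0.15108.
Normalising, the posterior is P(r = 1 | data) = 0.63841, P(r = 2 | data) = 0.26149, P(r = 3 | data) = 0.082737, P(r = 4 | data) = 0.016343, P(r = 5 | data) = 0.0010215.
The predictive probability is P(orange next | data) = (5/6)(0.63841) + (2/3)(0.26149) + (1/2)(0.082737) + (1/3)(0.016343) + (1/6)(0.0010215) = 0.75332.

0.7533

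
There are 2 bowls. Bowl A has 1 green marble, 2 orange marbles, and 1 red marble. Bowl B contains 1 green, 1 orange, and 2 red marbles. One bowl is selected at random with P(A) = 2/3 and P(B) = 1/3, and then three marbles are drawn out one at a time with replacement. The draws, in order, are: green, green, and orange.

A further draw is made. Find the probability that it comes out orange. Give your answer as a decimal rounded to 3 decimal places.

Compute the likelihood of the observed sequence for each case: P(data | bowl A) = (1/4)(1/4)(2/4) = 1/32; P(data | bowl B) = (1/4)(1/4)(1/4) = 1/64.
The prior-weighted likelihoods are 2/3 · 1/32 = 1/48, 1/3 · 1/64 = 1/192; with total 5/192.
The posterior is then P(bowl A | data) = 4/5, P(bowl B | data) = 1/5.
So P(orange next | data) = Σ P(orange next | H) P(H | data) = (1/2)(4/5) + (1/4)(1/5) = 9/20.

0.450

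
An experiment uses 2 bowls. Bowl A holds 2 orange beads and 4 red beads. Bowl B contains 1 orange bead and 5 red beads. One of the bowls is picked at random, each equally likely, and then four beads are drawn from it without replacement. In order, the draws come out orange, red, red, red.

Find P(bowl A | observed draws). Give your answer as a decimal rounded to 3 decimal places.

The likelihood of the observed sequence under each hypothesis: P(data | bowl A) = (2/6)(4/5)(3/4)(2/3) = 2/15; P(data | bowl B) = (1/6)(5/5)(4/4)(3/3) = 1/6.
Weighting by the prior gives 1/2 · 2/15 = 1/15, 1/2 · 1/6 = 1/12; with total 3/20.
So P(bowl A | data) = (1/15) / (3/20) = 4/9.

0.444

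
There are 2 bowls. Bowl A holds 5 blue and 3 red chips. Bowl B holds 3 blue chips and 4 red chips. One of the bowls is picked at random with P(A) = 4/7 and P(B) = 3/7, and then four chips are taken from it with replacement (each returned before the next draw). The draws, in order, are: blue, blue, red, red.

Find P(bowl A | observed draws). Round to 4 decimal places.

0.5498

The likelihood of the observed sequence under each hypothesis: P(data | bowl A) = (5/8)(5/8)(3/8)(3/8) = 0.054932; P(data | bowl B) = (3/7)(3/7)(4/7)(4/7) = 0.059975.
Multiplying each by its prior: 4/7 · 0.054932 = 0.03139, 3/7 · 0.059975 = 0.025704; with total 0.057093.
So P(bowl A | data) = (0.03139) / (0.057093) = 0.5498.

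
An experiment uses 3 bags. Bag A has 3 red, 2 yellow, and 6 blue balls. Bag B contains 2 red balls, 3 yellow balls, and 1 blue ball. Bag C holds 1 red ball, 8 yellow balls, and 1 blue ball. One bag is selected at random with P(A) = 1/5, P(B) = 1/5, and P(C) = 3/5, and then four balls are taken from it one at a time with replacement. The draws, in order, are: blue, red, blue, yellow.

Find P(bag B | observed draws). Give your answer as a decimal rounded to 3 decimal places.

The likelihood of the observed sequence under each hypothesis: P(data | bag A) = (6/11)(3/11)(6/11)(2/11) = 0.014753; P(data | bag B) = (1/6)(2/6)(1/6)(3/6) = 0.0046296; P(data | bag C) = (1/10)(1/10)(1/10)(8/10) = 0.0008.
Multiplying each by its prior: 1/5 · 0.014753 = 0.0029506, 1/5 · 0.0046296 = 0.00092593, 3/5 · 0.0008 = 0.00048; summing to 0.0043565.
So P(bag B | data) = (0.00092593) / (0.0043565) = 0.21254.

0.213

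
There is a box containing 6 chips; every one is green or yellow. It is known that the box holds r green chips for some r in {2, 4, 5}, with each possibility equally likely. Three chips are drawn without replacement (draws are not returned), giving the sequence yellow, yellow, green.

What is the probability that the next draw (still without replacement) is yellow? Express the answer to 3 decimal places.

Under each hypothesis, the probability of the observed sequence is: P(data | r = 2) = (4/6)(3/5)(2/4) = 1/5; P(data | r = 4) = (2/6)(1/5)(4/4) = 1/15; P(data | r = 5) = (1/6)(0/5) = 0.
Multiplying each by its prior: 1/3 · 1/5 = 1/15, 1/3 · 1/15 = 1/45, 1/3 · 0 = 0; these sum to 4/45.
Normalising, the posterior is P(r = 2 | data) = 3/4, P(r = 4 | data) = 1/4, P(r = 5 | data) = 0.
So P(yellow next | data) = Σ P(yellow next | H) P(H | data) = (2/3)(3/4) + (0)(1/4) = 1/2.

0.500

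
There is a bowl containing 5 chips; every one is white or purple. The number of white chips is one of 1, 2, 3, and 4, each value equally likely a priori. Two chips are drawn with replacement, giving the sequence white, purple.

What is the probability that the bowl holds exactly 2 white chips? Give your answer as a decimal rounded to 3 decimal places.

0.300

Compute the likelihood of the observed sequence for each case: P(data | r = 1) = (1/5)(4/5) = 4/25; P(data | r = 2) = (2/5)(3/5) = 6/25; P(data | r = 3) = (3/5)(2/5) = 6/25; P(data | r = 4) = (4/5)(1/5) = 4/25.
Weighting by the prior gives 1/4 · 4/25 = 1/25, 1/4 · 6/25 = 3/50, 1/4 · 6/25 = 3/50, 1/4 · 4/25 = 1/25; with total 1/5.
Therefore the posterior P(r = 2 | data) = (3/50) / (1/5) = 3/10.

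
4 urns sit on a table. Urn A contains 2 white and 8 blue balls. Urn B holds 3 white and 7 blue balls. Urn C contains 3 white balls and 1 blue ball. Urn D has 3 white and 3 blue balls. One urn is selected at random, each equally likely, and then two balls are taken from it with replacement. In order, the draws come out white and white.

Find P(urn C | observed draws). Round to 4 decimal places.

The likelihood of the observed sequence under each hypothesis: P(data | urn A) = (2/10)(2/10) = 0.04; P(data | urn B) = (3/10)(3/10) = 0.09; P(data | urn C) = (3/4)(3/4) = 0.5625; P(data | urn D) = (3/6)(3/6) = 0.25.
The prior-weighted likelihoods are 1/4 · 0.04 = 0.01, 1/4 · 0.09 = 0.0225, 1/4 · 0.5625 = 0.14062, 1/4 · 0.25 = 0.0625; these sum to 0.23563.
By Bayes' rule, P(urn C | data) = (0.14062) / (0.23563) = 0.59682.

0.5968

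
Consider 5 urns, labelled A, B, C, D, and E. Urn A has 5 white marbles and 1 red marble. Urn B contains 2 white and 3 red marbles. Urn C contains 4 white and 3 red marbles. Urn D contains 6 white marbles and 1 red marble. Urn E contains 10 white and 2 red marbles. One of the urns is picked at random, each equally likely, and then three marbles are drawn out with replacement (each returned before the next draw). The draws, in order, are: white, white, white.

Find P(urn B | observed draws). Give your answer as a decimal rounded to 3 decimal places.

0.031

Compute the likelihood of the observed sequence for each case: P(data | urn A) = (5/6)(5/6)(5/6) = 0.5787; P(data | urn B) = (2/5)(2/5)(2/5) = 0.064; P(data | urn C) = (4/7)(4/7)(4/7) = 0.18659; P(data | urn D) = (6/7)(6/7)(6/7) = 0.62974; P(data | urn E) = (10/12)(10/12)(10/12) = 0.5787.
Weighting by the prior gives 1/5 · 0.5787 = 0.11574, 1/5 · 0.064 = 0.0128, 1/5 · 0.18659 = 0.037318, 1/5 · 0.62974 = 0.12595, 1/5 · 0.5787 = 0.11574; with total 0.40755.
Hence P(urn B | data) = (0.0128) / (0.40755) = 0.031407.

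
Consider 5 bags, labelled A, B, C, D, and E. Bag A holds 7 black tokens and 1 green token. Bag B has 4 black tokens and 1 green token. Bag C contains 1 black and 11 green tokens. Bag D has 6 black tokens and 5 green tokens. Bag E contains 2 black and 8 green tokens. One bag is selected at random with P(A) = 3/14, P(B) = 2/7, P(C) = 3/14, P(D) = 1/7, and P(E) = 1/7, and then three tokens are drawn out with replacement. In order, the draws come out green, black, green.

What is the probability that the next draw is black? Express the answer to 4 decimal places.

Compute the likelihood of the observed sequence for each case: P(data | bag A) = (1/8)(7/8)(1/8) = 0.013672; P(data | bag B) = (1/5)(4/5)(1/5) = 0.032; P(data | bag C) = (11/12)(1/12)(11/12) = 0.070023; P(data | bag D) = (5/11)(6/11)(5/11) = 0.1127; P(data | bag E) = (8/10)(2/10)(8/10) = 0.128.
Multiplying each by its prior: 3/14 · 0.013672 = 0.0029297, 2/7 · 0.032 = 0.0091429, 3/14 · 0.070023 = 0.015005, 1/7 · 0.1127 = 0.0161, 1/7 · 0.128 = 0.018286; with total 0.061463.
Normalising, the posterior is P(bag A | data) = 0.047666, P(bag B | data) = 0.14875, P(bag C | data) = 0.24413, P(bag D | data) = 0.26194, P(bag E | data) = 0.29751.
The predictive probability is P(black next | data) = (7/8)(0.047666) + (4/5)(0.14875) + (1/12)(0.24413) + (6/11)(0.26194) + (1/5)(0.29751) = 0.38343.

0.3834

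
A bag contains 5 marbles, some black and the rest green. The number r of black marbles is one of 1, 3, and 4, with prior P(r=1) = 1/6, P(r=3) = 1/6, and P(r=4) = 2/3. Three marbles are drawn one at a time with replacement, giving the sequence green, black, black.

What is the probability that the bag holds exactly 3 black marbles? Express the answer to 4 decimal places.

0.2093

Compute the likelihood of the observed sequence for each case: P(data | r = 1) = (4/5)(1/5)(1/5) = 4/125; P(data | r = 3) = (2/5)(3/5)(3/5) = 18/125; P(data | r = 4) = (1/5)(4/5)(4/5) = 16/125.
Multiplying each by its prior: 1/6 · 4/125 = 2/375, 1/6 · 18/125 = 3/125, 2/3 · 16/125 = 32/375; with total 43/375.
Therefore the posterior P(r = 3 | data) = (3/125) / (43/375) = 9/43.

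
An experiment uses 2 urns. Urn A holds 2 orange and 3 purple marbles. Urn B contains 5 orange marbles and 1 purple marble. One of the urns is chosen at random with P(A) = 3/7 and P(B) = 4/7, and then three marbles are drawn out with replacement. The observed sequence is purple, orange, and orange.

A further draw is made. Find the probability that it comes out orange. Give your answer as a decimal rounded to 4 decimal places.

0.6671

For each hypothesis, P(data | H) works out to: P(data | urn A) = (3/5)(2/5)(2/5) = 0.096; P(data | urn B) = (1/6)(5/6)(5/6) = 0.11574.
Weighting by the prior gives 3/7 · 0.096 = 0.041143, 4/7 · 0.11574 = 0.066138; summing to 0.10728.
Dividing through by the total gives posterior P(urn A | data) = 0.38351, P(urn B | data) = 0.61649.
So P(orange next | data) = Σ P(orange next | H) P(H | data) = (2/5)(0.38351) + (5/6)(0.61649) = 0.66715.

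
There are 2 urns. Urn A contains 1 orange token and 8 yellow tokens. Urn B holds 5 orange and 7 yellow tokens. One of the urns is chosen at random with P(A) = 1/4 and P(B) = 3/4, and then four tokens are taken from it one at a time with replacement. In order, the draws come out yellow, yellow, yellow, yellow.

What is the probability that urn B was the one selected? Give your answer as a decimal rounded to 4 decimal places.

0.3575

For each hypothesis, P(data | H) works out to: P(data | urn A) = (8/9)(8/9)(8/9)(8/9) = 0.6243; P(data | urn B) = (7/12)(7/12)(7/12)(7/12) = 0.11579.
Multiplying each by its prior: 1/4 · 0.6243 = 0.15607, 3/4 · 0.11579 = 0.086842; these sum to 0.24292.
So P(urn B | data) = (0.086842) / (0.24292) = 0.3575.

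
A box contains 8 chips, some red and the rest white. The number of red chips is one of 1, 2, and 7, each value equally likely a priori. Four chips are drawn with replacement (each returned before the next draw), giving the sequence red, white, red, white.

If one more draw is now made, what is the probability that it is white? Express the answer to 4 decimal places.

The likelihood of the observed sequence under each hypothesis: P(data | r = 1) = (1/8)(7/8)(1/8)(7/8) = 0.011963; P(data | r = 2) = (2/8)(6/8)(2/8)(6/8) = 0.035156; P(data | r = 7) = (7/8)(1/8)(7/8)(1/8) = 0.011963.
Weighting by the prior gives 1/3 · 0.011963 = 0.0039876, 1/3 · 0.035156 = 0.011719, 1/3 · 0.011963 = 0.0039876; summing to 0.019694.
Dividing through by the total gives posterior P(r = 1 | data) = 0.20248, P(r = 2 | data) = 0.59504, P(r = 7 | data) = 0.20248.
Averaging over the posterior, P(white next | data) = (7/8)(0.20248) + (3/4)(0.59504) + (1/8)(0.20248) = 0.64876.

0.6488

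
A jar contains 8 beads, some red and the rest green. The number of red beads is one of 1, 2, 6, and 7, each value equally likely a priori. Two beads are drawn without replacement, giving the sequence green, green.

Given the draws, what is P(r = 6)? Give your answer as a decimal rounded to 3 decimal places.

0.027

Under each hypothesis, the probability of the observed sequence is: P(data | r = 1) = (7/8)(6/7) = 3/4; P(data | r = 2) = (6/8)(5/7) = 15/28; P(data | r = 6) = (2/8)(1/7) = 1/28; P(data | r = 7) = (1/8)(0/7) = 0.
Multiplying each by its prior: 1/4 · 3/4 = 3/16, 1/4 · 15/28 = 15/112, 1/4 · 1/28 = 1/112, 1/4 · 0 = 0; these sum to 37/112.
By Bayes' rule, P(r = 6 | data) = (1/112) / (37/112) = 1/37.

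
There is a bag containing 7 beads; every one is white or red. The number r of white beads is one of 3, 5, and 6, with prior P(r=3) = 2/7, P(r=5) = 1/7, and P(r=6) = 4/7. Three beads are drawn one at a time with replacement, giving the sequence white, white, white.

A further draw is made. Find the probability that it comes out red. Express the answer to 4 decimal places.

0.1822

Compute the likelihood of the observed sequence for each case: P(data | r = 3) = (3/7)(3/7)(3/7) = 0.078717; P(data | r = 5) = (5/7)(5/7)(5/7) = 0.36443; P(data | r = 6) = (6/7)(6/7)(6/7) = 0.62974.
Weighting by the prior gives 2/7 · 0.078717 = 0.022491, 1/7 · 0.36443 = 0.052062, 4/7 · 0.62974 = 0.35985; summing to 0.4344.
Dividing through by the total gives posterior P(r = 3 | data) = 0.051774, P(r = 5 | data) = 0.11985, P(r = 6 | data) = 0.82838.
Averaging over the posterior, P(red next | data) = (4/7)(0.051774) + (2/7)(0.11985) + (1/7)(0.82838) = 0.18217.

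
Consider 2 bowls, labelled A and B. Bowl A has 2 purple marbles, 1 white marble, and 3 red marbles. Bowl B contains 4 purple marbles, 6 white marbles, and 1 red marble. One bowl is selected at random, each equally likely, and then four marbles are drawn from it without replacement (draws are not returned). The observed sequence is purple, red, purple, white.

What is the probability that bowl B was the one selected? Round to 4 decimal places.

For each hypothesis, P(data | H) works out to: P(data | bowl A) = (2/6)(3/5)(1/4)(1/3) = 0.016667; P(data | bowl B) = (4/11)(1/10)(3/9)(6/8) = 0.0090909.
Multiplying each by its prior: 1/2 · 0.016667 = 0.0083333, 1/2 · 0.0090909 = 0.0045455; with total 0.012879.
Hence P(bowl B | data) = (0.0045455) / (0.012879) = 0.35294.

0.3529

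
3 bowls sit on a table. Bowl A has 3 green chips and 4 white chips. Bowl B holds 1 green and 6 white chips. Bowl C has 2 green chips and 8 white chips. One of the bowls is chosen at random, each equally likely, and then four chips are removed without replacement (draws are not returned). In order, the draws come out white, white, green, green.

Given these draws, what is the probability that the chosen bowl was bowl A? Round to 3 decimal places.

0.794

Compute the likelihood of the observed sequence for each case: P(data | bowl A) = (4/7)(3/6)(3/5)(2/4) = 3/35; P(data | bowl B) = (6/7)(5/6)(1/5)(0/4) = 0; P(data | bowl C) = (8/10)(7/9)(2/8)(1/7) = 1/45.
Multiplying each by its prior: 1/3 · 3/35 = 1/35, 1/3 · 0 = 0, 1/3 · 1/45 = 1/135; with total 34/945.
Hence P(bowl A | data) = (1/35) / (34/945) = 27/34.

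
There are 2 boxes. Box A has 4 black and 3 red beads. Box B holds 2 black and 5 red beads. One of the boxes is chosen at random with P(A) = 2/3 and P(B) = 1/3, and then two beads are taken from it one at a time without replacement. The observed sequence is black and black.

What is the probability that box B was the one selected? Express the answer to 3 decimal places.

0.077

The likelihood of the observed sequence under each hypothesis: P(data | box A) = (4/7)(3/6) = 2/7; P(data | box B) = (2/7)(1/6) = 1/21.
The prior-weighted likelihoods are 2/3 · 2/7 = 4/21, 1/3 · 1/21 = 1/63; these sum to 13/63.
Hence P(box B | data) = (1/63) / (13/63) = 1/13.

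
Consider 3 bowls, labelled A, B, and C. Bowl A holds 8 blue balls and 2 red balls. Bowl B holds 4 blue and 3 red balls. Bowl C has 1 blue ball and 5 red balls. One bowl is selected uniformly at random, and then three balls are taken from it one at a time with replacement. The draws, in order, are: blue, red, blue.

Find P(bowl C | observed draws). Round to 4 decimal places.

Compute the likelihood of the observed sequence for each case: P(data | bowl A) = (8/10)(2/10)(8/10) = 0.128; P(data | bowl B) = (4/7)(3/7)(4/7) = 0.13994; P(data | bowl C) = (1/6)(5/6)(1/6) = 0.023148.
Multiplying each by its prior: 1/3 · 0.128 = 0.042667, 1/3 · 0.13994 = 0.046647, 1/3 · 0.023148 = 0.007716; summing to 0.09703.
By Bayes' rule, P(bowl C | data) = (0.007716) / (0.09703) = 0.079522.

0.0795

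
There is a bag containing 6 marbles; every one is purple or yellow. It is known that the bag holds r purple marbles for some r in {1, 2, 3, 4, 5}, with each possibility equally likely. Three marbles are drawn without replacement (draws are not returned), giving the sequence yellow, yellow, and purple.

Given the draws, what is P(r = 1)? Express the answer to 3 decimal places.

Under each hypothesis, the probability of the observed sequence is: P(data | r = 1) = (5/6)(4/5)(1/4) = 1/6; P(data | r = 2) = (4/6)(3/5)(2/4) = 1/5; P(data | r = 3) = (3/6)(2/5)(3/4) = 3/20; P(data | r = 4) = (2/6)(1/5)(4/4) = 1/15; P(data | r = 5) = (1/6)(0/5) = 0.
Weighting by the prior gives 1/5 · 1/6 = 1/30, 1/5 · 1/5 = 1/25, 1/5 · 3/20 = 3/100, 1/5 · 1/15 = 1/75, 1/5 · 0 = 0; summing to 7/60.
By Bayes' rule, P(r = 1 | data) = (1/30) / (7/60) = 2/7.

0.286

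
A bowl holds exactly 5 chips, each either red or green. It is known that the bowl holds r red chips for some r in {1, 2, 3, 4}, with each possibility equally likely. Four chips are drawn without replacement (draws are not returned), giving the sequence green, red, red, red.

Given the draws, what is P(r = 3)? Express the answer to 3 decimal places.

The likelihood of the observed sequence under each hypothesis: P(data | r = 1) = (4/5)(1/4)(0/3) = 0; P(data | r = 2) = (3/5)(2/4)(1/3)(0/2) = 0; P(data | r = 3) = (2/5)(3/4)(2/3)(1/2) = 1/10; P(data | r = 4) = (1/5)(4/4)(3/3)(2/2) = 1/5.
Weighting by the prior gives 1/4 · 0 = 0, 1/4 · 0 = 0, 1/4 · 1/10 = 1/40, 1/4 · 1/5 = 1/20; these sum to 3/40.
So P(r = 3 | data) = (1/40) / (3/40) = 1/3.

0.333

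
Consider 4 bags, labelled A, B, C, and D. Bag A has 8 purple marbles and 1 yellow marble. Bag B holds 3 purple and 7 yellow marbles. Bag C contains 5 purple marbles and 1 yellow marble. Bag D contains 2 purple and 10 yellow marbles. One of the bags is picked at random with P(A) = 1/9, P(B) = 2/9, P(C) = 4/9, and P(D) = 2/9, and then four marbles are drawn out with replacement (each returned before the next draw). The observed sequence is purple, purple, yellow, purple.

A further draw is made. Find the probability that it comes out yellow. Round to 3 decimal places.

Compute the likelihood of the observed sequence for each case: P(data | bag A) = (8/9)(8/9)(1/9)(8/9) = 0.078037; P(data | bag B) = (3/10)(3/10)(7/10)(3/10) = 0.0189; P(data | bag C) = (5/6)(5/6)(1/6)(5/6) = 0.096451; P(data | bag D) = (2/12)(2/12)(10/12)(2/12) = 0.003858.
Weighting by the prior gives 1/9 · 0.078037 = 0.0086708, 2/9 · 0.0189 = 0.0042, 4/9 · 0.096451 = 0.042867, 2/9 · 0.003858 = 0.00085734; these sum to 0.056595.
Dividing through by the total gives posterior P(bag A | data) = 0.15321, P(bag B | data) = 0.074211, P(bag C | data) = 0.75743, P(bag D | data) = 0.015149.
Averaging over the posterior, P(yellow next | data) = (1/9)(0.15321) + (7/10)(0.074211) + (1/6)(0.75743) + (5/6)(0.015149) = 0.20783.

0.208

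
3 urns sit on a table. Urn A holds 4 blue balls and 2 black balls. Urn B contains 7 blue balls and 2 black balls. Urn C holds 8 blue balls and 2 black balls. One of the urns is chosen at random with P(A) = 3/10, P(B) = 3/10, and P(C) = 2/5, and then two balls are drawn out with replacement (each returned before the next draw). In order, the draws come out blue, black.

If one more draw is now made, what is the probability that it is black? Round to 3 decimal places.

Under each hypothesis, the probability of the observed sequence is: P(data | urn A) = (4/6)(2/6) = 0.22222; P(data | urn B) = (7/9)(2/9) = 0.17284; P(data | urn C) = (8/10)(2/10) = 0.16.
Multiplying each by its prior: 3/10 · 0.22222 = 0.066667, 3/10 · 0.17284 = 0.051852, 2/5 · 0.16 = 0.064; these sum to 0.18252.
Normalising, the posterior is P(urn A | data) = 0.36526, P(urn B | data) = 0.28409, P(urn C | data) = 0.35065.
So P(black next | data) = Σ P(black next | H) P(H | data) = (1/3)(0.36526) + (2/9)(0.28409) + (1/5)(0.35065) = 0.25501.

0.255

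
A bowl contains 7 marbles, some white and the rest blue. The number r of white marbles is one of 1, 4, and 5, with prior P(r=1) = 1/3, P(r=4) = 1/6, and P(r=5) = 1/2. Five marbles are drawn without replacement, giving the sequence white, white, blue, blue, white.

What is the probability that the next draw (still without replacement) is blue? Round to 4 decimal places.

0.1429

Under each hypothesis, the probability of the observed sequence is: P(data | r = 1) = (1/7)(0/6) = 0; P(data | r = 4) = (4/7)(3/6)(3/5)(2/4)(2/3) = 2/35; P(data | r = 5) = (5/7)(4/6)(2/5)(1/4)(3/3) = 1/21.
Multiplying each by its prior: 1/3 · 0 = 0, 1/6 · 2/35 = 1/105, 1/2 · 1/21 = 1/42; these sum to 1/30.
Dividing through by the total gives posterior P(r = 1 | data) = 0, P(r = 4 | data) = 2/7, P(r = 5 | data) = 5/7.
So P(blue next | data) = Σ P(blue next | H) P(H | data) = (1/2)(2/7) + (0)(5/7) = 1/7.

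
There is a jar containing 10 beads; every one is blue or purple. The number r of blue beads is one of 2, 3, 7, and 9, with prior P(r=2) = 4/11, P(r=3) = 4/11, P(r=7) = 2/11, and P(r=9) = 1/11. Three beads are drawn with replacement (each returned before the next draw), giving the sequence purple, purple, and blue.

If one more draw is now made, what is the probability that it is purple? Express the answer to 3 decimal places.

0.696

For each hypothesis, P(data | H) works out to: P(data | r = 2) = (8/10)(8/10)(2/10) = 0.128; P(data | r = 3) = (7/10)(7/10)(3/10) = 0.147; P(data | r = 7) = (3/10)(3/10)(7/10) = 0.063; P(data | r = 9) = (1/10)(1/10)(9/10) = 0.009.
Weighting by the prior gives 4/11 · 0.128 = 0.046545, 4/11 · 0.147 = 0.053455, 2/11 · 0.063 = 0.011455, 1/11 · 0.009 = 0.00081818; summing to 0.11227.
Normalising, the posterior is P(r = 2 | data) = 0.41457, P(r = 3 | data) = 0.47611, P(r = 7 | data) = 0.10202, P(r = 9 | data) = 0.0072874.
So P(purple next | data) = Σ P(purple next | H) P(H | data) = (4/5)(0.41457) + (7/10)(0.47611) + (3/10)(0.10202) + (1/10)(0.0072874) = 0.69628.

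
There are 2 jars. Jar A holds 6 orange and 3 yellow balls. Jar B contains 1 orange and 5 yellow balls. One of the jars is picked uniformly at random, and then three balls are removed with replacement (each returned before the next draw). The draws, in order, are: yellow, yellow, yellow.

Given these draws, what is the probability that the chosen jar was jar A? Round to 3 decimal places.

For each hypothesis, P(data | H) works out to: P(data | jar A) = (3/9)(3/9)(3/9) = 1/27; P(data | jar B) = (5/6)(5/6)(5/6) = 125/216.
The prior-weighted likelihoods are 1/2 · 1/27 = 1/54, 1/2 · 125/216 = 125/432; with total 133/432.
Therefore the posterior P(jar A | data) = (1/54) / (133/432) = 8/133.

0.060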